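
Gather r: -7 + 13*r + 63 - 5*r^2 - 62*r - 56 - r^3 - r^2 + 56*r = -r^3 - 6*r^2 + 7*r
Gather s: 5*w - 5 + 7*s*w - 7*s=s*(7*w - 7) + 5*w - 5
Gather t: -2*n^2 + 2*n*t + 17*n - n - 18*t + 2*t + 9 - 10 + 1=-2*n^2 + 16*n + t*(2*n - 16)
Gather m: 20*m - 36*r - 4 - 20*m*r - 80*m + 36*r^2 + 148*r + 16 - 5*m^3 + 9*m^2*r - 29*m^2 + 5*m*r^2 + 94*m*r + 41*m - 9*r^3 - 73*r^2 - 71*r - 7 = -5*m^3 + m^2*(9*r - 29) + m*(5*r^2 + 74*r - 19) - 9*r^3 - 37*r^2 + 41*r + 5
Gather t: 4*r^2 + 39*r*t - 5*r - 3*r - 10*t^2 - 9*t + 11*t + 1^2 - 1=4*r^2 - 8*r - 10*t^2 + t*(39*r + 2)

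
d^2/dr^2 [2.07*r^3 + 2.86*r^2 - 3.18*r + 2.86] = 12.42*r + 5.72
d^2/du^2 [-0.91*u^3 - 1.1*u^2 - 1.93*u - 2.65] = -5.46*u - 2.2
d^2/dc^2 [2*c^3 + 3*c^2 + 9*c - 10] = 12*c + 6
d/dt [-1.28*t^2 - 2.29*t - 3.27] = -2.56*t - 2.29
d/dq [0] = 0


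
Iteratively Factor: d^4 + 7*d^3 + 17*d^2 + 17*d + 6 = (d + 1)*(d^3 + 6*d^2 + 11*d + 6) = (d + 1)*(d + 3)*(d^2 + 3*d + 2) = (d + 1)*(d + 2)*(d + 3)*(d + 1)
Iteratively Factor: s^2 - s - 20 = (s + 4)*(s - 5)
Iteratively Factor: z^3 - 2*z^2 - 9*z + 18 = (z - 3)*(z^2 + z - 6) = (z - 3)*(z - 2)*(z + 3)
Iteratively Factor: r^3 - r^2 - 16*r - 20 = (r + 2)*(r^2 - 3*r - 10) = (r + 2)^2*(r - 5)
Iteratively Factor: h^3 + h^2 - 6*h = (h - 2)*(h^2 + 3*h) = (h - 2)*(h + 3)*(h)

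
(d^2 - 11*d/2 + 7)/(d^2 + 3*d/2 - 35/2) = (d - 2)/(d + 5)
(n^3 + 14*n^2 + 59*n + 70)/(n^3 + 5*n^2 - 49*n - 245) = (n + 2)/(n - 7)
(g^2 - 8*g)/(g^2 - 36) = g*(g - 8)/(g^2 - 36)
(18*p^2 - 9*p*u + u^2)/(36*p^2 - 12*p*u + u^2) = (3*p - u)/(6*p - u)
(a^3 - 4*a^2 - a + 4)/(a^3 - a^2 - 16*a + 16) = (a + 1)/(a + 4)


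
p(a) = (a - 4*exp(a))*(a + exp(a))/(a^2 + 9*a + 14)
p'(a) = (1 - 4*exp(a))*(a + exp(a))/(a^2 + 9*a + 14) + (-2*a - 9)*(a - 4*exp(a))*(a + exp(a))/(a^2 + 9*a + 14)^2 + (a - 4*exp(a))*(exp(a) + 1)/(a^2 + 9*a + 14) = (-(a - 4*exp(a))*(a + exp(a))*(2*a + 9) + ((a - 4*exp(a))*(exp(a) + 1) - (a + exp(a))*(4*exp(a) - 1))*(a^2 + 9*a + 14))/(a^2 + 9*a + 14)^2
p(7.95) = -216665.31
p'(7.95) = -396665.84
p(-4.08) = -2.77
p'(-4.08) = 0.93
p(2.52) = -16.40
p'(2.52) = -26.30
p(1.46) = -3.11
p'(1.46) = -4.79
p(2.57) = -17.77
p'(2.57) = -28.57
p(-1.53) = 1.22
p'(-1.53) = -4.03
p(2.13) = -8.82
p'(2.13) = -13.91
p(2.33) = -12.10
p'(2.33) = -19.25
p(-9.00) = 5.79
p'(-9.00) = 2.43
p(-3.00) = -2.36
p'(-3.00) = -0.34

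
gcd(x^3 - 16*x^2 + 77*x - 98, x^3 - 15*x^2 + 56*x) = x - 7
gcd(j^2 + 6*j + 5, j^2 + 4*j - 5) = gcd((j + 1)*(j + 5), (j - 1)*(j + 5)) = j + 5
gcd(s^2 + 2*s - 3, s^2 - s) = s - 1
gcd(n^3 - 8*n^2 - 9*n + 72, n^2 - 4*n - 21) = n + 3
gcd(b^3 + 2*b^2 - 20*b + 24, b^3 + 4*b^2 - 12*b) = b^2 + 4*b - 12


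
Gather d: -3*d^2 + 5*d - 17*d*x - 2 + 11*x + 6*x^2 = -3*d^2 + d*(5 - 17*x) + 6*x^2 + 11*x - 2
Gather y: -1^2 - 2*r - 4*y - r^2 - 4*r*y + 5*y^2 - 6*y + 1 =-r^2 - 2*r + 5*y^2 + y*(-4*r - 10)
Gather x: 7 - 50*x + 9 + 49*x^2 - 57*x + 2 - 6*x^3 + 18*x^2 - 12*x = -6*x^3 + 67*x^2 - 119*x + 18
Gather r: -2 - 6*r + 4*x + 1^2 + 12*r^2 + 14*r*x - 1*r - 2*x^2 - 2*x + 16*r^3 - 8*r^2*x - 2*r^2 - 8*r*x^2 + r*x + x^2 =16*r^3 + r^2*(10 - 8*x) + r*(-8*x^2 + 15*x - 7) - x^2 + 2*x - 1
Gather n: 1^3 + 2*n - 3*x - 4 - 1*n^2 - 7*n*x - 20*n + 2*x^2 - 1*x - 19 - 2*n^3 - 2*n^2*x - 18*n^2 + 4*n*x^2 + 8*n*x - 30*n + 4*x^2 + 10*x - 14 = -2*n^3 + n^2*(-2*x - 19) + n*(4*x^2 + x - 48) + 6*x^2 + 6*x - 36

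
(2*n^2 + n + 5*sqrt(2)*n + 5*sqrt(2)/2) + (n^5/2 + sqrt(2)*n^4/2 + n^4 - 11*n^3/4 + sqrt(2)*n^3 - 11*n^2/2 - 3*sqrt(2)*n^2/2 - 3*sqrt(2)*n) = n^5/2 + sqrt(2)*n^4/2 + n^4 - 11*n^3/4 + sqrt(2)*n^3 - 7*n^2/2 - 3*sqrt(2)*n^2/2 + n + 2*sqrt(2)*n + 5*sqrt(2)/2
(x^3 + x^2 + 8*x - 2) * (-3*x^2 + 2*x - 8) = -3*x^5 - x^4 - 30*x^3 + 14*x^2 - 68*x + 16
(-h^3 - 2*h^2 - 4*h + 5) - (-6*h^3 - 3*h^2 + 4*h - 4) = 5*h^3 + h^2 - 8*h + 9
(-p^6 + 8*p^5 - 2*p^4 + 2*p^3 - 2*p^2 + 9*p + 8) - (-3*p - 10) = -p^6 + 8*p^5 - 2*p^4 + 2*p^3 - 2*p^2 + 12*p + 18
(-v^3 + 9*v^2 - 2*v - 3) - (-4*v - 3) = -v^3 + 9*v^2 + 2*v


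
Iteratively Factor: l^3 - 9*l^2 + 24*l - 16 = (l - 4)*(l^2 - 5*l + 4) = (l - 4)*(l - 1)*(l - 4)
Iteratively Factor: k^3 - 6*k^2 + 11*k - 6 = (k - 1)*(k^2 - 5*k + 6) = (k - 2)*(k - 1)*(k - 3)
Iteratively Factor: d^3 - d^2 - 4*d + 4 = (d - 1)*(d^2 - 4) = (d - 2)*(d - 1)*(d + 2)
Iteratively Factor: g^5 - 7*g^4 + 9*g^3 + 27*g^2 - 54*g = (g - 3)*(g^4 - 4*g^3 - 3*g^2 + 18*g) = (g - 3)^2*(g^3 - g^2 - 6*g) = g*(g - 3)^2*(g^2 - g - 6) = g*(g - 3)^3*(g + 2)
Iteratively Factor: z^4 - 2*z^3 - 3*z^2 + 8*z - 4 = (z - 1)*(z^3 - z^2 - 4*z + 4) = (z - 1)*(z + 2)*(z^2 - 3*z + 2) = (z - 2)*(z - 1)*(z + 2)*(z - 1)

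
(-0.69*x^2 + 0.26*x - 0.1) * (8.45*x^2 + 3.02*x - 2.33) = -5.8305*x^4 + 0.1132*x^3 + 1.5479*x^2 - 0.9078*x + 0.233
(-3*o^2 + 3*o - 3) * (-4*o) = 12*o^3 - 12*o^2 + 12*o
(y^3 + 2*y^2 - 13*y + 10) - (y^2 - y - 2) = y^3 + y^2 - 12*y + 12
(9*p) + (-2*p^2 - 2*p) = -2*p^2 + 7*p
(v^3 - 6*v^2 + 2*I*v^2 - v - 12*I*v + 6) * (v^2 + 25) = v^5 - 6*v^4 + 2*I*v^4 + 24*v^3 - 12*I*v^3 - 144*v^2 + 50*I*v^2 - 25*v - 300*I*v + 150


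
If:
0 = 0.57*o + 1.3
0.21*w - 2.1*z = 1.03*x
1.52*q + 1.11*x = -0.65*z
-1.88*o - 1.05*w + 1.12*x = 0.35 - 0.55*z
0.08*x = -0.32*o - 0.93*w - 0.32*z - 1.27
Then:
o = -2.28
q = 3.08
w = -1.03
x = -5.83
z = 2.76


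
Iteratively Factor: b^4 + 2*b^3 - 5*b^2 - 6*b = (b)*(b^3 + 2*b^2 - 5*b - 6) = b*(b - 2)*(b^2 + 4*b + 3) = b*(b - 2)*(b + 3)*(b + 1)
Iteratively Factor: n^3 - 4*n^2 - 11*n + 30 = (n - 2)*(n^2 - 2*n - 15) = (n - 2)*(n + 3)*(n - 5)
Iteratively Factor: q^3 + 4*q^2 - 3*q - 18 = (q + 3)*(q^2 + q - 6) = (q - 2)*(q + 3)*(q + 3)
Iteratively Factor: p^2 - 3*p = (p - 3)*(p)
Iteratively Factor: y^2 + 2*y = (y)*(y + 2)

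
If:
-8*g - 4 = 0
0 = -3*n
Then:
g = -1/2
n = 0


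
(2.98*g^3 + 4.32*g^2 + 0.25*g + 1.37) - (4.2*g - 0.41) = 2.98*g^3 + 4.32*g^2 - 3.95*g + 1.78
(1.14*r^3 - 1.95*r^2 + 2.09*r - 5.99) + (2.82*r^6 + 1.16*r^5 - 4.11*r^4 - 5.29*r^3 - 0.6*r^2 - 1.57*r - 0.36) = 2.82*r^6 + 1.16*r^5 - 4.11*r^4 - 4.15*r^3 - 2.55*r^2 + 0.52*r - 6.35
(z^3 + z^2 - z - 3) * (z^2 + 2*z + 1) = z^5 + 3*z^4 + 2*z^3 - 4*z^2 - 7*z - 3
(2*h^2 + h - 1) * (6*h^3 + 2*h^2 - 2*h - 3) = 12*h^5 + 10*h^4 - 8*h^3 - 10*h^2 - h + 3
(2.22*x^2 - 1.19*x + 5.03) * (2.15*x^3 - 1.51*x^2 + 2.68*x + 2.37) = 4.773*x^5 - 5.9107*x^4 + 18.561*x^3 - 5.5231*x^2 + 10.6601*x + 11.9211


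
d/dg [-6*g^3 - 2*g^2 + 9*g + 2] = -18*g^2 - 4*g + 9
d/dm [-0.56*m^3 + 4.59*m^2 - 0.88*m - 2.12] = -1.68*m^2 + 9.18*m - 0.88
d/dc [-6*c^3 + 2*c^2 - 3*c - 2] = -18*c^2 + 4*c - 3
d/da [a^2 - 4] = 2*a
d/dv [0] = 0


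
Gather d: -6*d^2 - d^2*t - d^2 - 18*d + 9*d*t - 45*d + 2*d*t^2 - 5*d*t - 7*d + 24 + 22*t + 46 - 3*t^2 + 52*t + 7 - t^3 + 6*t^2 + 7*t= d^2*(-t - 7) + d*(2*t^2 + 4*t - 70) - t^3 + 3*t^2 + 81*t + 77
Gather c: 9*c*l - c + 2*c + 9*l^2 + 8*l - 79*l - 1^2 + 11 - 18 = c*(9*l + 1) + 9*l^2 - 71*l - 8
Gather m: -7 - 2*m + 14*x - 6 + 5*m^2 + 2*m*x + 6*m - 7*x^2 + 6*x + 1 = 5*m^2 + m*(2*x + 4) - 7*x^2 + 20*x - 12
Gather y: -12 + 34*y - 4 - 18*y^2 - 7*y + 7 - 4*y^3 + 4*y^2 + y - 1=-4*y^3 - 14*y^2 + 28*y - 10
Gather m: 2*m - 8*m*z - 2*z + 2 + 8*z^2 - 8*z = m*(2 - 8*z) + 8*z^2 - 10*z + 2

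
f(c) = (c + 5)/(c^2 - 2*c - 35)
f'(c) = (2 - 2*c)*(c + 5)/(c^2 - 2*c - 35)^2 + 1/(c^2 - 2*c - 35) = -1/(c^2 - 14*c + 49)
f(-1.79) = -0.11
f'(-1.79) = -0.01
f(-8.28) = -0.07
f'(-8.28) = -0.00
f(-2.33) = -0.11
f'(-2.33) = -0.01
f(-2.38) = -0.11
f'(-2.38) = -0.01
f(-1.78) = -0.11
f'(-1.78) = -0.01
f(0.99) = -0.17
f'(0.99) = -0.03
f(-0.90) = -0.13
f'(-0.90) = -0.02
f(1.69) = -0.19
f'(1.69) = -0.04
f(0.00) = -0.14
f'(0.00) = -0.02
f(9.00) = 0.50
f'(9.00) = -0.25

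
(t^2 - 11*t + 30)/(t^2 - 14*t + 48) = (t - 5)/(t - 8)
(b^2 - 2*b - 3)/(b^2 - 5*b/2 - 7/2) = 2*(b - 3)/(2*b - 7)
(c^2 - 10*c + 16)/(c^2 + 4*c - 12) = (c - 8)/(c + 6)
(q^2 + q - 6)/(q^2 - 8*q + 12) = (q + 3)/(q - 6)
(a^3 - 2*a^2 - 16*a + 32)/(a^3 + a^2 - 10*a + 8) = (a - 4)/(a - 1)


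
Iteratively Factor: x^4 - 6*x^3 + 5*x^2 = (x - 1)*(x^3 - 5*x^2) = (x - 5)*(x - 1)*(x^2) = x*(x - 5)*(x - 1)*(x)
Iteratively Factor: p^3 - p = (p + 1)*(p^2 - p) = (p - 1)*(p + 1)*(p)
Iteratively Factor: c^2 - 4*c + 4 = (c - 2)*(c - 2)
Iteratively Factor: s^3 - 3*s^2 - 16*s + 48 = (s + 4)*(s^2 - 7*s + 12) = (s - 3)*(s + 4)*(s - 4)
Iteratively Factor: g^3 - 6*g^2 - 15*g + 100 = (g + 4)*(g^2 - 10*g + 25) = (g - 5)*(g + 4)*(g - 5)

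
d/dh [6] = 0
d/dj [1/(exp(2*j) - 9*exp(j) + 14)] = (9 - 2*exp(j))*exp(j)/(exp(2*j) - 9*exp(j) + 14)^2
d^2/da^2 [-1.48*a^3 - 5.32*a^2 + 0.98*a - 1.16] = -8.88*a - 10.64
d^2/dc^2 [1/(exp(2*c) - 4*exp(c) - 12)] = 4*((1 - exp(c))*(-exp(2*c) + 4*exp(c) + 12) - 2*(exp(c) - 2)^2*exp(c))*exp(c)/(-exp(2*c) + 4*exp(c) + 12)^3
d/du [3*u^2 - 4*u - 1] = 6*u - 4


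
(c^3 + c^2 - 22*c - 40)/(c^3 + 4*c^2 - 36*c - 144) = (c^2 - 3*c - 10)/(c^2 - 36)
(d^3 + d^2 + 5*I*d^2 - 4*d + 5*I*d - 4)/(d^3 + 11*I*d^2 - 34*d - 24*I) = (d + 1)/(d + 6*I)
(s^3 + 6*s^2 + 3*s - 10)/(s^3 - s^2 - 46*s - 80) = (s - 1)/(s - 8)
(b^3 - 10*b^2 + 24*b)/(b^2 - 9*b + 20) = b*(b - 6)/(b - 5)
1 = 1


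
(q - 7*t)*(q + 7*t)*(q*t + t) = q^3*t + q^2*t - 49*q*t^3 - 49*t^3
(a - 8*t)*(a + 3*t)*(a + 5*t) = a^3 - 49*a*t^2 - 120*t^3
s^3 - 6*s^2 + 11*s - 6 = (s - 3)*(s - 2)*(s - 1)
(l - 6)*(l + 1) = l^2 - 5*l - 6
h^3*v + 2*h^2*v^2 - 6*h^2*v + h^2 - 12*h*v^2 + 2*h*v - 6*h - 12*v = (h - 6)*(h + 2*v)*(h*v + 1)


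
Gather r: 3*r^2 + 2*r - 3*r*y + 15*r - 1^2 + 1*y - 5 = 3*r^2 + r*(17 - 3*y) + y - 6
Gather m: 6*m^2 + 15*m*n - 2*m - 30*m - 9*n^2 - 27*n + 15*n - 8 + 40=6*m^2 + m*(15*n - 32) - 9*n^2 - 12*n + 32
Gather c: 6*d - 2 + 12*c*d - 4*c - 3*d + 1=c*(12*d - 4) + 3*d - 1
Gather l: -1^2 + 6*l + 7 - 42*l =6 - 36*l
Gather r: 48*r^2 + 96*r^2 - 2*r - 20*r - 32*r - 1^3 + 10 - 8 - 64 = 144*r^2 - 54*r - 63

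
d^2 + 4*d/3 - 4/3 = (d - 2/3)*(d + 2)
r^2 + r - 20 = (r - 4)*(r + 5)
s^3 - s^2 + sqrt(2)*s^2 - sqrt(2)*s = s*(s - 1)*(s + sqrt(2))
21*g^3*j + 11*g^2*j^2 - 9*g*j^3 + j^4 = j*(-7*g + j)*(-3*g + j)*(g + j)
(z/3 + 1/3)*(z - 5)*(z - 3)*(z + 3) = z^4/3 - 4*z^3/3 - 14*z^2/3 + 12*z + 15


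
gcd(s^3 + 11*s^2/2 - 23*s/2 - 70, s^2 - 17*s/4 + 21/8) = s - 7/2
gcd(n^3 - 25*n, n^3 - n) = n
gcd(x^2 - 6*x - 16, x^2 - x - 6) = x + 2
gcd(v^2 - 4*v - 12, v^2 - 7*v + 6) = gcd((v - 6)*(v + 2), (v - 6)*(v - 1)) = v - 6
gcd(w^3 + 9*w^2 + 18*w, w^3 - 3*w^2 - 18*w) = w^2 + 3*w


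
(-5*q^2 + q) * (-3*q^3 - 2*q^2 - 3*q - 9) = 15*q^5 + 7*q^4 + 13*q^3 + 42*q^2 - 9*q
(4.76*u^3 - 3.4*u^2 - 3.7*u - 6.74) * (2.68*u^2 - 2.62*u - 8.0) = 12.7568*u^5 - 21.5832*u^4 - 39.088*u^3 + 18.8308*u^2 + 47.2588*u + 53.92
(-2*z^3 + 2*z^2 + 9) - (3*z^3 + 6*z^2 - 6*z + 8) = -5*z^3 - 4*z^2 + 6*z + 1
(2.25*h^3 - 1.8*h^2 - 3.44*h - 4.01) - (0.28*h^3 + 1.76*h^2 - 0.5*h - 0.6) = 1.97*h^3 - 3.56*h^2 - 2.94*h - 3.41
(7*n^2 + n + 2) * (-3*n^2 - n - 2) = -21*n^4 - 10*n^3 - 21*n^2 - 4*n - 4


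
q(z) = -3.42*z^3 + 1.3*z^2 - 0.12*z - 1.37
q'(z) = -10.26*z^2 + 2.6*z - 0.12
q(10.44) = -3752.53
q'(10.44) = -1091.25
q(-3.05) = 108.12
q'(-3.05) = -103.49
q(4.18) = -228.94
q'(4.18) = -168.52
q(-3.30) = 136.09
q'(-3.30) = -120.43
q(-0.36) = -1.00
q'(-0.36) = -2.39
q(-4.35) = 305.26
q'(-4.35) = -205.57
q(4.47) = -281.39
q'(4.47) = -193.50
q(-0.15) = -1.31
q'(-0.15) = -0.74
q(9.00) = -2390.33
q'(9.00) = -807.78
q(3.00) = -82.37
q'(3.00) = -84.66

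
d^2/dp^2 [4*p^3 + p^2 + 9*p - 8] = 24*p + 2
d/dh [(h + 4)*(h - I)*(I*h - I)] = 3*I*h^2 + h*(2 + 6*I) + 3 - 4*I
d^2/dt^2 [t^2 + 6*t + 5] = 2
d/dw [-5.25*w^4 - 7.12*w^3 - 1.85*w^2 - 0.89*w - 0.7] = -21.0*w^3 - 21.36*w^2 - 3.7*w - 0.89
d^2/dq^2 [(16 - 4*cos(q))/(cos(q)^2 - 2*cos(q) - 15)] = 4*(-9*sin(q)^4*cos(q) + 14*sin(q)^4 - 290*sin(q)^2 - 581*cos(q)/2 - 30*cos(3*q) + cos(5*q)/2 + 64)/(sin(q)^2 + 2*cos(q) + 14)^3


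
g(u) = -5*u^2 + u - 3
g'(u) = 1 - 10*u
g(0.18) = -2.98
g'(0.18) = -0.80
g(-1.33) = -13.17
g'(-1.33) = 14.30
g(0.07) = -2.95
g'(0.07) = 0.30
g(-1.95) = -23.96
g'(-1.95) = 20.50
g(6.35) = -198.26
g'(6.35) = -62.50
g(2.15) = -23.96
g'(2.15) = -20.50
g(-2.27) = -31.03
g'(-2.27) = 23.70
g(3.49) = -60.41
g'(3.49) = -33.90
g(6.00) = -177.00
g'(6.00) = -59.00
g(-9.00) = -417.00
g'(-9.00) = 91.00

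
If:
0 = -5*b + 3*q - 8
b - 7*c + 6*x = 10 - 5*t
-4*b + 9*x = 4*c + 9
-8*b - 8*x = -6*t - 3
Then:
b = 37*x/176 - 39/176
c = 359*x/176 - 357/176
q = 185*x/528 + 1213/528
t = 71*x/44 - 35/44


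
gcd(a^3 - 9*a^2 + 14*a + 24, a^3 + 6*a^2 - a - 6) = a + 1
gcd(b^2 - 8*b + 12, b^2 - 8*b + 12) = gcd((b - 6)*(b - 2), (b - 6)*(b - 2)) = b^2 - 8*b + 12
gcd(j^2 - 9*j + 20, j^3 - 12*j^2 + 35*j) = j - 5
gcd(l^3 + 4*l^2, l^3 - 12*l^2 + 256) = l + 4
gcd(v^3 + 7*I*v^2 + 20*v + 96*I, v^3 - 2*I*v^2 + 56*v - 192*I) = v^2 + 4*I*v + 32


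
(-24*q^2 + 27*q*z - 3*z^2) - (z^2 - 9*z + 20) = -24*q^2 + 27*q*z - 4*z^2 + 9*z - 20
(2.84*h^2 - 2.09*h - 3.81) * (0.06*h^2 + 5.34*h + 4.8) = 0.1704*h^4 + 15.0402*h^3 + 2.2428*h^2 - 30.3774*h - 18.288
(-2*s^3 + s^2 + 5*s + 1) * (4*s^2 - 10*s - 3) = -8*s^5 + 24*s^4 + 16*s^3 - 49*s^2 - 25*s - 3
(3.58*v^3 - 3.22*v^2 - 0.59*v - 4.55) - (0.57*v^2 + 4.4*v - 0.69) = 3.58*v^3 - 3.79*v^2 - 4.99*v - 3.86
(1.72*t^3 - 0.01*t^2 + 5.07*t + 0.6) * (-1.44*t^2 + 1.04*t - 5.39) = -2.4768*t^5 + 1.8032*t^4 - 16.582*t^3 + 4.4627*t^2 - 26.7033*t - 3.234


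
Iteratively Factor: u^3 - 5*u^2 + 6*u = (u - 3)*(u^2 - 2*u) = u*(u - 3)*(u - 2)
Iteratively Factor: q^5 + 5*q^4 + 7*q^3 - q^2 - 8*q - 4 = (q + 1)*(q^4 + 4*q^3 + 3*q^2 - 4*q - 4) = (q + 1)*(q + 2)*(q^3 + 2*q^2 - q - 2) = (q - 1)*(q + 1)*(q + 2)*(q^2 + 3*q + 2) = (q - 1)*(q + 1)^2*(q + 2)*(q + 2)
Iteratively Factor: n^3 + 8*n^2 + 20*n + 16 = (n + 4)*(n^2 + 4*n + 4) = (n + 2)*(n + 4)*(n + 2)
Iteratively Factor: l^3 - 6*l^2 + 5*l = (l - 5)*(l^2 - l) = (l - 5)*(l - 1)*(l)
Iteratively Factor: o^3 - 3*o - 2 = (o + 1)*(o^2 - o - 2) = (o + 1)^2*(o - 2)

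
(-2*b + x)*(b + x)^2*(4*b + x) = -8*b^4 - 14*b^3*x - 3*b^2*x^2 + 4*b*x^3 + x^4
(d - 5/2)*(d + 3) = d^2 + d/2 - 15/2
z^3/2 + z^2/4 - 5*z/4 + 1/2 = (z/2 + 1)*(z - 1)*(z - 1/2)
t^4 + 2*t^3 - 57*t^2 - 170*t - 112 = (t - 8)*(t + 1)*(t + 2)*(t + 7)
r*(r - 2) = r^2 - 2*r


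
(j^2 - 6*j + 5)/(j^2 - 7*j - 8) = (-j^2 + 6*j - 5)/(-j^2 + 7*j + 8)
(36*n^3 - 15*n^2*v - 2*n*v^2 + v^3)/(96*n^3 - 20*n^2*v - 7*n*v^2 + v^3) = (-3*n + v)/(-8*n + v)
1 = 1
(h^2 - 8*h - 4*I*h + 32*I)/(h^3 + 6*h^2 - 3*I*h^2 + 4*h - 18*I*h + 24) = (h - 8)/(h^2 + h*(6 + I) + 6*I)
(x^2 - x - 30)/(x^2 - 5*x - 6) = (x + 5)/(x + 1)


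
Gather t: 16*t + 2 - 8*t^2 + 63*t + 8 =-8*t^2 + 79*t + 10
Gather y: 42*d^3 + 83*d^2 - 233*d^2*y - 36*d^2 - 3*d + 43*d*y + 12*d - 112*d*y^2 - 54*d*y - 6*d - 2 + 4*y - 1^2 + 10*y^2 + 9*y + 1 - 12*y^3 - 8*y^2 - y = 42*d^3 + 47*d^2 + 3*d - 12*y^3 + y^2*(2 - 112*d) + y*(-233*d^2 - 11*d + 12) - 2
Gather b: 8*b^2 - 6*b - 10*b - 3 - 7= 8*b^2 - 16*b - 10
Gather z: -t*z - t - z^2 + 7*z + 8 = -t - z^2 + z*(7 - t) + 8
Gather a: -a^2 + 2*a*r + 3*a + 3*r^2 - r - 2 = -a^2 + a*(2*r + 3) + 3*r^2 - r - 2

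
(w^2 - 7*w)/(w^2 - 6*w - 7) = w/(w + 1)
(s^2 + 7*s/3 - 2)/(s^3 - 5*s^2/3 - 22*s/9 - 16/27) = 9*(-3*s^2 - 7*s + 6)/(-27*s^3 + 45*s^2 + 66*s + 16)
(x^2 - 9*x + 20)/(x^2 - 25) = (x - 4)/(x + 5)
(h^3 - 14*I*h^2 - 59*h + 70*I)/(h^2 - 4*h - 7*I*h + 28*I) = (h^2 - 7*I*h - 10)/(h - 4)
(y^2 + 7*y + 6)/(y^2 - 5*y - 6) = (y + 6)/(y - 6)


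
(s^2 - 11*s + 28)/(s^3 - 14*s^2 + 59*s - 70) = (s - 4)/(s^2 - 7*s + 10)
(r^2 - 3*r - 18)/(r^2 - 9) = (r - 6)/(r - 3)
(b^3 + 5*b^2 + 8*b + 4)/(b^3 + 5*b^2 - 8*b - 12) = (b^2 + 4*b + 4)/(b^2 + 4*b - 12)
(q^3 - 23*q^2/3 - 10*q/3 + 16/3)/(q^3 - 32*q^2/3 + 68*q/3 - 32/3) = (q + 1)/(q - 2)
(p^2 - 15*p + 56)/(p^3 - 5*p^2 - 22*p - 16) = (p - 7)/(p^2 + 3*p + 2)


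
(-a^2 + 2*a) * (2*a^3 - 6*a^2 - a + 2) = -2*a^5 + 10*a^4 - 11*a^3 - 4*a^2 + 4*a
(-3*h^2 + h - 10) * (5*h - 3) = -15*h^3 + 14*h^2 - 53*h + 30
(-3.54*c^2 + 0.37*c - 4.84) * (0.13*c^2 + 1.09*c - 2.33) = -0.4602*c^4 - 3.8105*c^3 + 8.0223*c^2 - 6.1377*c + 11.2772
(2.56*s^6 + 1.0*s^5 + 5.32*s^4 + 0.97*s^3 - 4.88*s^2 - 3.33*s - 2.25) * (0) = 0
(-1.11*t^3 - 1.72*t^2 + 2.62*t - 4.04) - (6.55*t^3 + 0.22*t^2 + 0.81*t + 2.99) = -7.66*t^3 - 1.94*t^2 + 1.81*t - 7.03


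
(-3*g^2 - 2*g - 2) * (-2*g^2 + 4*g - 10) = 6*g^4 - 8*g^3 + 26*g^2 + 12*g + 20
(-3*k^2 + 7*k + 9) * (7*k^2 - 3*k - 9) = -21*k^4 + 58*k^3 + 69*k^2 - 90*k - 81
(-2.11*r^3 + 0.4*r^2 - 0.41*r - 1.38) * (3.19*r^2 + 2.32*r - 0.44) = -6.7309*r^5 - 3.6192*r^4 + 0.5485*r^3 - 5.5294*r^2 - 3.0212*r + 0.6072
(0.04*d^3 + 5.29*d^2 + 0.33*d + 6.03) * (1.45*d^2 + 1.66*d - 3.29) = 0.058*d^5 + 7.7369*d^4 + 9.1283*d^3 - 8.1128*d^2 + 8.9241*d - 19.8387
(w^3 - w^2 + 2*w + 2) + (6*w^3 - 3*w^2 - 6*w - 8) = 7*w^3 - 4*w^2 - 4*w - 6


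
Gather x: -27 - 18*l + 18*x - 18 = -18*l + 18*x - 45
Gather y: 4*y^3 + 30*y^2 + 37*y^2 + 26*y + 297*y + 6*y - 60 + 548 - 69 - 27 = 4*y^3 + 67*y^2 + 329*y + 392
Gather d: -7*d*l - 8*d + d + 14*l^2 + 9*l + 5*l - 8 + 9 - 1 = d*(-7*l - 7) + 14*l^2 + 14*l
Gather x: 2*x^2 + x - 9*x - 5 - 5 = 2*x^2 - 8*x - 10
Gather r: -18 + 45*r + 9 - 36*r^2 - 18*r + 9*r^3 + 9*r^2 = 9*r^3 - 27*r^2 + 27*r - 9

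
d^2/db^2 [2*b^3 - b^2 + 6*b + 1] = 12*b - 2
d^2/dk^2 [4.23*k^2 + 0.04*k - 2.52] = 8.46000000000000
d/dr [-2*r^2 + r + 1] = 1 - 4*r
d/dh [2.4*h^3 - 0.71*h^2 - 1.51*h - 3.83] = 7.2*h^2 - 1.42*h - 1.51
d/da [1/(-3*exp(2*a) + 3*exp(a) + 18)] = (2*exp(a) - 1)*exp(a)/(3*(-exp(2*a) + exp(a) + 6)^2)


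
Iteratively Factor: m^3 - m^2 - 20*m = (m + 4)*(m^2 - 5*m) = (m - 5)*(m + 4)*(m)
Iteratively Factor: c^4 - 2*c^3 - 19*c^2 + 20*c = (c - 1)*(c^3 - c^2 - 20*c) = (c - 5)*(c - 1)*(c^2 + 4*c) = c*(c - 5)*(c - 1)*(c + 4)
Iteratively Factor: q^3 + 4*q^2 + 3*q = (q)*(q^2 + 4*q + 3) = q*(q + 3)*(q + 1)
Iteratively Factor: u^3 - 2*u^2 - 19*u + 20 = (u - 5)*(u^2 + 3*u - 4) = (u - 5)*(u - 1)*(u + 4)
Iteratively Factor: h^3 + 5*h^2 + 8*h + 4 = (h + 1)*(h^2 + 4*h + 4) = (h + 1)*(h + 2)*(h + 2)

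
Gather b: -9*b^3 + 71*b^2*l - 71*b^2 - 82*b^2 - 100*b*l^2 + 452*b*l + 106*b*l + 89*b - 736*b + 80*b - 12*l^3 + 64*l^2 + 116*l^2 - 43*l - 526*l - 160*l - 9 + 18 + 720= -9*b^3 + b^2*(71*l - 153) + b*(-100*l^2 + 558*l - 567) - 12*l^3 + 180*l^2 - 729*l + 729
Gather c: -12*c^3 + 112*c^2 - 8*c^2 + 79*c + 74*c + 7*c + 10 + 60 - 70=-12*c^3 + 104*c^2 + 160*c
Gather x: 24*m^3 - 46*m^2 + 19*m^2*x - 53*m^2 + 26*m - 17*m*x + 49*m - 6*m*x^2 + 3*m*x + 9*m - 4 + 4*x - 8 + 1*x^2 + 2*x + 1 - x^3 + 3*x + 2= 24*m^3 - 99*m^2 + 84*m - x^3 + x^2*(1 - 6*m) + x*(19*m^2 - 14*m + 9) - 9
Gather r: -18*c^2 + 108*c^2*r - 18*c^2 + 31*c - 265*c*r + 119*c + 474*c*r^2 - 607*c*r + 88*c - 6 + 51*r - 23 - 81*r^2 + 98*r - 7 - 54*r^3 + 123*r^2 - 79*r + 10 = -36*c^2 + 238*c - 54*r^3 + r^2*(474*c + 42) + r*(108*c^2 - 872*c + 70) - 26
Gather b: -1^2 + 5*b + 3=5*b + 2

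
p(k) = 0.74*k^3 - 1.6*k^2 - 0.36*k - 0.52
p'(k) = 2.22*k^2 - 3.2*k - 0.36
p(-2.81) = -28.56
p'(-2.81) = 26.16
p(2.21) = -1.14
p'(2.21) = 3.41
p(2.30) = -0.81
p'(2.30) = 4.02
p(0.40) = -0.87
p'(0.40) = -1.28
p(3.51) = 10.50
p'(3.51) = 15.76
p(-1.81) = -9.50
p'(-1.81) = 12.70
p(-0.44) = -0.73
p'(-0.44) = 1.48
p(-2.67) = -25.05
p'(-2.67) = 24.01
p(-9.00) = -666.34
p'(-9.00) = 208.26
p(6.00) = 99.56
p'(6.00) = 60.36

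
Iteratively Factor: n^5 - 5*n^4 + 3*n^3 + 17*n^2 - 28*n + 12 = (n - 1)*(n^4 - 4*n^3 - n^2 + 16*n - 12) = (n - 1)^2*(n^3 - 3*n^2 - 4*n + 12) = (n - 1)^2*(n + 2)*(n^2 - 5*n + 6) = (n - 2)*(n - 1)^2*(n + 2)*(n - 3)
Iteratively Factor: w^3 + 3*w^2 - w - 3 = (w - 1)*(w^2 + 4*w + 3) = (w - 1)*(w + 3)*(w + 1)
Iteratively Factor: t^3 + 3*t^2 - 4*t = (t - 1)*(t^2 + 4*t) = t*(t - 1)*(t + 4)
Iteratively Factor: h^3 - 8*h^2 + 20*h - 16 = (h - 4)*(h^2 - 4*h + 4) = (h - 4)*(h - 2)*(h - 2)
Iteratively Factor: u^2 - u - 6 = (u + 2)*(u - 3)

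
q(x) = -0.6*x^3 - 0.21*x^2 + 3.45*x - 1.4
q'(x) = -1.8*x^2 - 0.42*x + 3.45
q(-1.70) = -4.92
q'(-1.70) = -1.04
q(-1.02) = -4.50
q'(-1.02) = 2.01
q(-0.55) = -3.26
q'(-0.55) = 3.14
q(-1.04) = -4.54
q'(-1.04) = 1.94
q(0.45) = 0.06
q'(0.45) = 2.90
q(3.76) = -23.29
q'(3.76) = -23.58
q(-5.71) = 83.76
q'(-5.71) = -52.84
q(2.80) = -6.56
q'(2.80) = -11.84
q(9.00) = -424.76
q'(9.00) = -146.13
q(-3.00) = 2.56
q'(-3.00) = -11.49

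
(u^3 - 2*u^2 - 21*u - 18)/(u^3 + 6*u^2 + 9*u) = (u^2 - 5*u - 6)/(u*(u + 3))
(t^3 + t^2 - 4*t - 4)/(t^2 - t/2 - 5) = 2*(t^2 - t - 2)/(2*t - 5)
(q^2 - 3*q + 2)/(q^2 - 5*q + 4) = (q - 2)/(q - 4)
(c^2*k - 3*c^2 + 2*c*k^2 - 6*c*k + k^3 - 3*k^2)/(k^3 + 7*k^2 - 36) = (c^2*k - 3*c^2 + 2*c*k^2 - 6*c*k + k^3 - 3*k^2)/(k^3 + 7*k^2 - 36)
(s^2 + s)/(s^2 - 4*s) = (s + 1)/(s - 4)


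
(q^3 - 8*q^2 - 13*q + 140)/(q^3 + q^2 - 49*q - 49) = (q^2 - q - 20)/(q^2 + 8*q + 7)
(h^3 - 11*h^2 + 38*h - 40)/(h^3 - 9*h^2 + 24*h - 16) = (h^2 - 7*h + 10)/(h^2 - 5*h + 4)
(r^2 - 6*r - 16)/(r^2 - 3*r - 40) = (r + 2)/(r + 5)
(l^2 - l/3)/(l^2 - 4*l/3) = (3*l - 1)/(3*l - 4)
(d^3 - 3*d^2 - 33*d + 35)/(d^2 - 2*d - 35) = d - 1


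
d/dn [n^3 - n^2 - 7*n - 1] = 3*n^2 - 2*n - 7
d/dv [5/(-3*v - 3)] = 5/(3*(v + 1)^2)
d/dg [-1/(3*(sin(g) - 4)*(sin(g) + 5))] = (sin(2*g) + cos(g))/(3*(sin(g) - 4)^2*(sin(g) + 5)^2)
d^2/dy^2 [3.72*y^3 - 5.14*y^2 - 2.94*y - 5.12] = 22.32*y - 10.28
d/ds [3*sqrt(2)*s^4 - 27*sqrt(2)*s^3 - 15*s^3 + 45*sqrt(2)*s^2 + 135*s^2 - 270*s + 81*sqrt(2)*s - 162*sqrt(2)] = 12*sqrt(2)*s^3 - 81*sqrt(2)*s^2 - 45*s^2 + 90*sqrt(2)*s + 270*s - 270 + 81*sqrt(2)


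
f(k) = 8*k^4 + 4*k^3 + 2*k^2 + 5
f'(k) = 32*k^3 + 12*k^2 + 4*k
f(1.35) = 45.06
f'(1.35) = 106.00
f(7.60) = 28566.16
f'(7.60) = 14770.75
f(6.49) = 15375.50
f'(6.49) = 9278.90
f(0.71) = 9.47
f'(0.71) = 20.34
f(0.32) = 5.42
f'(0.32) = 3.56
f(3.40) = 1254.40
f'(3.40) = 1410.05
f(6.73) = 17726.44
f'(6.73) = 10324.71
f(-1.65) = 51.77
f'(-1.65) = -117.68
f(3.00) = 779.00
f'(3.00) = 984.00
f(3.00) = 779.00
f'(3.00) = 984.00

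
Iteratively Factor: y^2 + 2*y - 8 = (y - 2)*(y + 4)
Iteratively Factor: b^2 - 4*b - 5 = (b - 5)*(b + 1)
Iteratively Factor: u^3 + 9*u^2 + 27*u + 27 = (u + 3)*(u^2 + 6*u + 9) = (u + 3)^2*(u + 3)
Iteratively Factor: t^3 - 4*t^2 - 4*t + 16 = (t + 2)*(t^2 - 6*t + 8) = (t - 2)*(t + 2)*(t - 4)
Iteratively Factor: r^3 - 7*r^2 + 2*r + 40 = (r - 5)*(r^2 - 2*r - 8) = (r - 5)*(r - 4)*(r + 2)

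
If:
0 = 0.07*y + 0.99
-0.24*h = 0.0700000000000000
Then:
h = -0.29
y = -14.14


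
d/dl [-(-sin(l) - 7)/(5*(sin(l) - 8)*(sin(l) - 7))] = (-14*sin(l) + cos(l)^2 + 160)*cos(l)/(5*(sin(l) - 8)^2*(sin(l) - 7)^2)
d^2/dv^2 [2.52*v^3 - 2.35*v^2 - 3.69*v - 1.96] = 15.12*v - 4.7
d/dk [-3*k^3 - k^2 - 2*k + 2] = -9*k^2 - 2*k - 2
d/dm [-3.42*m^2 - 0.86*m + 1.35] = -6.84*m - 0.86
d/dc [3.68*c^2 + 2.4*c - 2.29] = 7.36*c + 2.4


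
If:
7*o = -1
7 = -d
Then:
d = -7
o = -1/7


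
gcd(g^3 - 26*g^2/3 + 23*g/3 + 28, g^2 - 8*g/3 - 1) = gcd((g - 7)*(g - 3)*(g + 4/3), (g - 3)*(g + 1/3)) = g - 3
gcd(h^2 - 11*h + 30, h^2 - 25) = h - 5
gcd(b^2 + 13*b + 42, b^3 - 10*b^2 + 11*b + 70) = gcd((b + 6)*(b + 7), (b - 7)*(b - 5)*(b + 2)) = 1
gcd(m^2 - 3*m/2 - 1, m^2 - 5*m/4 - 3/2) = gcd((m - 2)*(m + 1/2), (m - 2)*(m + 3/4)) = m - 2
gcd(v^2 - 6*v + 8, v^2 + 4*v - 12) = v - 2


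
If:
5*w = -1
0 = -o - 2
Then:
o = -2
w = -1/5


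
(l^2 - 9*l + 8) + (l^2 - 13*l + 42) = 2*l^2 - 22*l + 50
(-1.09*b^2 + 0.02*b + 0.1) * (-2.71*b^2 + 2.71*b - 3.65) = 2.9539*b^4 - 3.0081*b^3 + 3.7617*b^2 + 0.198*b - 0.365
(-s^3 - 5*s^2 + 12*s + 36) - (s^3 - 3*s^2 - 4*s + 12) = -2*s^3 - 2*s^2 + 16*s + 24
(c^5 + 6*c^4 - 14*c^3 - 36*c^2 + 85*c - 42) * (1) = c^5 + 6*c^4 - 14*c^3 - 36*c^2 + 85*c - 42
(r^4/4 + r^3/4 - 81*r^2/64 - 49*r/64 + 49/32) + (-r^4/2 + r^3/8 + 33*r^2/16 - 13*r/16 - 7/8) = -r^4/4 + 3*r^3/8 + 51*r^2/64 - 101*r/64 + 21/32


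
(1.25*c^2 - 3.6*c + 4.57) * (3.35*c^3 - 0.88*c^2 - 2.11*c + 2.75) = 4.1875*c^5 - 13.16*c^4 + 15.84*c^3 + 7.0119*c^2 - 19.5427*c + 12.5675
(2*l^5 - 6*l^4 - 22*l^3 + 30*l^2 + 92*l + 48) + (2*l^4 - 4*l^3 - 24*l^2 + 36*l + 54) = 2*l^5 - 4*l^4 - 26*l^3 + 6*l^2 + 128*l + 102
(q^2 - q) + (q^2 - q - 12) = 2*q^2 - 2*q - 12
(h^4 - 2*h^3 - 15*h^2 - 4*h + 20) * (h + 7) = h^5 + 5*h^4 - 29*h^3 - 109*h^2 - 8*h + 140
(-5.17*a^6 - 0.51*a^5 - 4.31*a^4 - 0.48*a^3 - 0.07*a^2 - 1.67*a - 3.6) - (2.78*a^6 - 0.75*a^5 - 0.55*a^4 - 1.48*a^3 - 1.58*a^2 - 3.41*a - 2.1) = -7.95*a^6 + 0.24*a^5 - 3.76*a^4 + 1.0*a^3 + 1.51*a^2 + 1.74*a - 1.5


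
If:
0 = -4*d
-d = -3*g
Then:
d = 0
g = 0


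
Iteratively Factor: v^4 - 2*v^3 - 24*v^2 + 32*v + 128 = (v + 2)*(v^3 - 4*v^2 - 16*v + 64) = (v - 4)*(v + 2)*(v^2 - 16) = (v - 4)^2*(v + 2)*(v + 4)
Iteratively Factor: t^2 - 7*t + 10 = (t - 5)*(t - 2)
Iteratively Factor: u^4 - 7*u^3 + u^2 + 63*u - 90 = (u + 3)*(u^3 - 10*u^2 + 31*u - 30) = (u - 5)*(u + 3)*(u^2 - 5*u + 6) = (u - 5)*(u - 2)*(u + 3)*(u - 3)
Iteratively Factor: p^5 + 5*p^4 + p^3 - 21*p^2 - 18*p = (p - 2)*(p^4 + 7*p^3 + 15*p^2 + 9*p) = (p - 2)*(p + 1)*(p^3 + 6*p^2 + 9*p) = (p - 2)*(p + 1)*(p + 3)*(p^2 + 3*p) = (p - 2)*(p + 1)*(p + 3)^2*(p)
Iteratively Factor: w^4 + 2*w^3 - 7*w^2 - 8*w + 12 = (w - 1)*(w^3 + 3*w^2 - 4*w - 12) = (w - 2)*(w - 1)*(w^2 + 5*w + 6) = (w - 2)*(w - 1)*(w + 3)*(w + 2)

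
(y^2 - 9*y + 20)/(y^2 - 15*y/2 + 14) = 2*(y - 5)/(2*y - 7)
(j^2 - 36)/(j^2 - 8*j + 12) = (j + 6)/(j - 2)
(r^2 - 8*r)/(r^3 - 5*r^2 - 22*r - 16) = r/(r^2 + 3*r + 2)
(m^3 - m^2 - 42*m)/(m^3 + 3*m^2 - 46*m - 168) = m/(m + 4)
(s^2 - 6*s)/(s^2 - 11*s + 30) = s/(s - 5)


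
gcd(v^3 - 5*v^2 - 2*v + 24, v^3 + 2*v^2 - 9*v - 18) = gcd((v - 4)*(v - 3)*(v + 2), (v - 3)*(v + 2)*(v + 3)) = v^2 - v - 6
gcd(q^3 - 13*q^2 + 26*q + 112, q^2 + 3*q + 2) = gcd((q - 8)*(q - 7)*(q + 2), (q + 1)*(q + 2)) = q + 2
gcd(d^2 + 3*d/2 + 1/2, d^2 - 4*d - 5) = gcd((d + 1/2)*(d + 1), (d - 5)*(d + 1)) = d + 1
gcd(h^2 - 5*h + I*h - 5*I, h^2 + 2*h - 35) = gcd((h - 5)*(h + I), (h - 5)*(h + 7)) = h - 5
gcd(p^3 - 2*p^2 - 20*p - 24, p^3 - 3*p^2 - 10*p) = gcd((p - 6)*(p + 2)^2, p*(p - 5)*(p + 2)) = p + 2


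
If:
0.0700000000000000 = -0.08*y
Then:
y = -0.88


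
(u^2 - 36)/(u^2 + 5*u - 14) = (u^2 - 36)/(u^2 + 5*u - 14)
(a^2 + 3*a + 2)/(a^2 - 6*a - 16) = (a + 1)/(a - 8)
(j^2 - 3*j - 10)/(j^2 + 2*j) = (j - 5)/j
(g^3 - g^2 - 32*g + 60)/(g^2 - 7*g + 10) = g + 6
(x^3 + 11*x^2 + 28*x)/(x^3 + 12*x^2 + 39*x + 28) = x/(x + 1)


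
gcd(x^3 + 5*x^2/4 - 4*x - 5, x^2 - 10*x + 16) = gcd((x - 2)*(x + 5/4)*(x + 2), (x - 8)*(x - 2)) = x - 2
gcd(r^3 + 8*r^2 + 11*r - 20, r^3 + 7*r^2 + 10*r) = r + 5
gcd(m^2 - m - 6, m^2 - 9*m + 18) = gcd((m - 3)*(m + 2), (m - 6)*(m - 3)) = m - 3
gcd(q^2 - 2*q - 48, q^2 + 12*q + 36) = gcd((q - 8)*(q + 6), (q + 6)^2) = q + 6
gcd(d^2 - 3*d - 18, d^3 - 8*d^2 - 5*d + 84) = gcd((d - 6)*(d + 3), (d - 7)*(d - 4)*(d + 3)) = d + 3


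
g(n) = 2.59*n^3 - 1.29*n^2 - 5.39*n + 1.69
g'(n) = 7.77*n^2 - 2.58*n - 5.39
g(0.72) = -1.89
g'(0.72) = -3.22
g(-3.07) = -68.86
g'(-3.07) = 75.76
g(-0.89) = 3.64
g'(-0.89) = 3.06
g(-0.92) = 3.54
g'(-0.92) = 3.56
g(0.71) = -1.86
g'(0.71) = -3.30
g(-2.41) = -29.07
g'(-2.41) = 45.96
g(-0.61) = 3.91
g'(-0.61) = -0.92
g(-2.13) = -17.71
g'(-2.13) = 35.36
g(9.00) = 1736.80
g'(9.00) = 600.76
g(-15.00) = -8948.96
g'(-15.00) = 1781.56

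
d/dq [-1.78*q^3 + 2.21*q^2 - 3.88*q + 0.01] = -5.34*q^2 + 4.42*q - 3.88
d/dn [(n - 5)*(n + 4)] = 2*n - 1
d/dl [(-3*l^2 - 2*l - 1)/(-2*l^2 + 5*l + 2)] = (-19*l^2 - 16*l + 1)/(4*l^4 - 20*l^3 + 17*l^2 + 20*l + 4)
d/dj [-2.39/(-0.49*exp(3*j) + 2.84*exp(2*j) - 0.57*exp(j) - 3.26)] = (-3.5133*exp(2*j) + 13.5752*exp(j) - 1.3623)*exp(j)/(0.49*exp(3*j) - 2.84*exp(2*j) + 0.57*exp(j) + 3.26)^2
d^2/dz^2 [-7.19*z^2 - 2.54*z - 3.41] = -14.3800000000000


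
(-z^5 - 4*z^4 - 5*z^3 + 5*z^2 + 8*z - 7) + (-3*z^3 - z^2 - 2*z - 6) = -z^5 - 4*z^4 - 8*z^3 + 4*z^2 + 6*z - 13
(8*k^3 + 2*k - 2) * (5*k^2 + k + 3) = 40*k^5 + 8*k^4 + 34*k^3 - 8*k^2 + 4*k - 6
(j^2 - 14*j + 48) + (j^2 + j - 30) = 2*j^2 - 13*j + 18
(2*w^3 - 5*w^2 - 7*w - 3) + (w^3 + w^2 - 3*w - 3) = 3*w^3 - 4*w^2 - 10*w - 6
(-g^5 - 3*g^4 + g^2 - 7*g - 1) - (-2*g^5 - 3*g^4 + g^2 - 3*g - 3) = g^5 - 4*g + 2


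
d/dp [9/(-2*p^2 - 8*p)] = 9*(p + 2)/(p^2*(p + 4)^2)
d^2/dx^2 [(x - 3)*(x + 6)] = 2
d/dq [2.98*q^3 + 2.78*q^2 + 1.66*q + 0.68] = 8.94*q^2 + 5.56*q + 1.66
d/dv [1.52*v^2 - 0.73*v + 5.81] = 3.04*v - 0.73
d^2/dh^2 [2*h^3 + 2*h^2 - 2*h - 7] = 12*h + 4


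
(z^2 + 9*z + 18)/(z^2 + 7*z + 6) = (z + 3)/(z + 1)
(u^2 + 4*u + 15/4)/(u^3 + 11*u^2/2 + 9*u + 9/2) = (u + 5/2)/(u^2 + 4*u + 3)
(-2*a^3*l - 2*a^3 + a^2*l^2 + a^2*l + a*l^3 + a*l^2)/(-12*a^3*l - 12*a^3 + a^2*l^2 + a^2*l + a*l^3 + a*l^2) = (2*a^2 - a*l - l^2)/(12*a^2 - a*l - l^2)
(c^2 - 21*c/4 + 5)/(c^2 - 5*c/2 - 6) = (4*c - 5)/(2*(2*c + 3))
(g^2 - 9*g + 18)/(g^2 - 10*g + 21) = (g - 6)/(g - 7)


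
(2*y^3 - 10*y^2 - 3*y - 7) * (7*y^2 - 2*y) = 14*y^5 - 74*y^4 - y^3 - 43*y^2 + 14*y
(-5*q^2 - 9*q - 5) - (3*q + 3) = -5*q^2 - 12*q - 8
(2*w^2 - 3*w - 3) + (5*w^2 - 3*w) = 7*w^2 - 6*w - 3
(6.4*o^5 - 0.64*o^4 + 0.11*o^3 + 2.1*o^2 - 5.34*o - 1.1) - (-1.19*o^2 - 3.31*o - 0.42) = 6.4*o^5 - 0.64*o^4 + 0.11*o^3 + 3.29*o^2 - 2.03*o - 0.68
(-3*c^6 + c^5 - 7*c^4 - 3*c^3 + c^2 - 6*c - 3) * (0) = 0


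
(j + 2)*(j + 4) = j^2 + 6*j + 8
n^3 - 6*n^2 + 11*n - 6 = (n - 3)*(n - 2)*(n - 1)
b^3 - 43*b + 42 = (b - 6)*(b - 1)*(b + 7)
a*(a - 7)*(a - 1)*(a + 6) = a^4 - 2*a^3 - 41*a^2 + 42*a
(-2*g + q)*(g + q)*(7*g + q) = -14*g^3 - 9*g^2*q + 6*g*q^2 + q^3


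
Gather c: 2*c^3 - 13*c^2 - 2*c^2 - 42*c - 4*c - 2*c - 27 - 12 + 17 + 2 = 2*c^3 - 15*c^2 - 48*c - 20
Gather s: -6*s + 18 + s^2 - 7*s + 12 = s^2 - 13*s + 30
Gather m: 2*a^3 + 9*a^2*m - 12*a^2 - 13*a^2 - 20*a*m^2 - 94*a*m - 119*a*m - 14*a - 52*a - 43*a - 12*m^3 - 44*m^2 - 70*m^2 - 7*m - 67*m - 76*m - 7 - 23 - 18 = 2*a^3 - 25*a^2 - 109*a - 12*m^3 + m^2*(-20*a - 114) + m*(9*a^2 - 213*a - 150) - 48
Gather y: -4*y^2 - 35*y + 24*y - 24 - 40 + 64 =-4*y^2 - 11*y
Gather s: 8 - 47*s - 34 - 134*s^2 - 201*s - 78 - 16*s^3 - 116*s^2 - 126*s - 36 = -16*s^3 - 250*s^2 - 374*s - 140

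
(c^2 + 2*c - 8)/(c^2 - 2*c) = (c + 4)/c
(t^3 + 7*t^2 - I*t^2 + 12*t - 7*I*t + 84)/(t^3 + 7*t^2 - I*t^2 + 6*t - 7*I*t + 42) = (t^2 - I*t + 12)/(t^2 - I*t + 6)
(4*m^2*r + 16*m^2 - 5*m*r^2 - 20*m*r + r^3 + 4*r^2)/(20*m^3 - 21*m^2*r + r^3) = (r + 4)/(5*m + r)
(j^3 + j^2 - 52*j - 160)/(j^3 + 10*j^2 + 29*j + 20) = (j - 8)/(j + 1)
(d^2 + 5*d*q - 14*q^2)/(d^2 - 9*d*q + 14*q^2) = (-d - 7*q)/(-d + 7*q)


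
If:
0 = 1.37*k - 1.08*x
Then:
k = 0.788321167883212*x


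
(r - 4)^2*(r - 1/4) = r^3 - 33*r^2/4 + 18*r - 4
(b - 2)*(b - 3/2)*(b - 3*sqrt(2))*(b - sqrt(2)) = b^4 - 4*sqrt(2)*b^3 - 7*b^3/2 + 9*b^2 + 14*sqrt(2)*b^2 - 21*b - 12*sqrt(2)*b + 18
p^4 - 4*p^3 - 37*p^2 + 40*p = p*(p - 8)*(p - 1)*(p + 5)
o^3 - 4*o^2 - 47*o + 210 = (o - 6)*(o - 5)*(o + 7)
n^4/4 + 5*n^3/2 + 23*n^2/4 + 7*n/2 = n*(n/2 + 1/2)*(n/2 + 1)*(n + 7)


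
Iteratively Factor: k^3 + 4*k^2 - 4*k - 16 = (k - 2)*(k^2 + 6*k + 8) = (k - 2)*(k + 2)*(k + 4)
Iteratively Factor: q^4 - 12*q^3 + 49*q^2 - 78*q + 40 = (q - 1)*(q^3 - 11*q^2 + 38*q - 40) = (q - 4)*(q - 1)*(q^2 - 7*q + 10) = (q - 5)*(q - 4)*(q - 1)*(q - 2)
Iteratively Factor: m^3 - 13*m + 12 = (m + 4)*(m^2 - 4*m + 3) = (m - 1)*(m + 4)*(m - 3)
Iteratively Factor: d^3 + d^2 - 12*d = (d)*(d^2 + d - 12) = d*(d + 4)*(d - 3)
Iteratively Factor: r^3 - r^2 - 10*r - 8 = (r + 2)*(r^2 - 3*r - 4) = (r - 4)*(r + 2)*(r + 1)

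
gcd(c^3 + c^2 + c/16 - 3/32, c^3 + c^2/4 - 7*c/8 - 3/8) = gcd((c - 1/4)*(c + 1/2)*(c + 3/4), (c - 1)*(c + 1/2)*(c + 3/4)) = c^2 + 5*c/4 + 3/8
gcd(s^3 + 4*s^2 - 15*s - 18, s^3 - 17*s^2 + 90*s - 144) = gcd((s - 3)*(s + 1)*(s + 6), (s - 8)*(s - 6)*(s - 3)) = s - 3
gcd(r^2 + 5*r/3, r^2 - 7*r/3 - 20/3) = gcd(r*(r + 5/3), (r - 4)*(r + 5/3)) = r + 5/3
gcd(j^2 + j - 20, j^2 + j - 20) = j^2 + j - 20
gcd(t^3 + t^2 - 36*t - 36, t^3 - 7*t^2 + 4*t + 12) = t^2 - 5*t - 6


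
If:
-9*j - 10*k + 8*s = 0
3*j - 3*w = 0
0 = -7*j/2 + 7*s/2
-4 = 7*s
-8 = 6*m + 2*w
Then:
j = -4/7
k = 2/35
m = -8/7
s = -4/7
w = -4/7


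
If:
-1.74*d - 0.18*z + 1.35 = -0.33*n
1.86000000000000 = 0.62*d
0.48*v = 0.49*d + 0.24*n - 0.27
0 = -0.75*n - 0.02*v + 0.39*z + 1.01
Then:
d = 3.00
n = -165.00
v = -80.00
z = -324.00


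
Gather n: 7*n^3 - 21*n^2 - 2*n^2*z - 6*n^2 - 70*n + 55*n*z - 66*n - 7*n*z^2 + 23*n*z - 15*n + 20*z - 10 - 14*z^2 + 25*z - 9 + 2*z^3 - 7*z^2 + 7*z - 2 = 7*n^3 + n^2*(-2*z - 27) + n*(-7*z^2 + 78*z - 151) + 2*z^3 - 21*z^2 + 52*z - 21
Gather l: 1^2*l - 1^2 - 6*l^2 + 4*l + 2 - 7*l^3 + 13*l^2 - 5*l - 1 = -7*l^3 + 7*l^2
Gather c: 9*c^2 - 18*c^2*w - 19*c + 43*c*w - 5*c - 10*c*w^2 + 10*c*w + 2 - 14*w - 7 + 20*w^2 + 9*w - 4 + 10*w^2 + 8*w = c^2*(9 - 18*w) + c*(-10*w^2 + 53*w - 24) + 30*w^2 + 3*w - 9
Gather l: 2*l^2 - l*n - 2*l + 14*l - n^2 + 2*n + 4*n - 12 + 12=2*l^2 + l*(12 - n) - n^2 + 6*n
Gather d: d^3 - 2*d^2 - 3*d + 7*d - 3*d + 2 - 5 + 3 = d^3 - 2*d^2 + d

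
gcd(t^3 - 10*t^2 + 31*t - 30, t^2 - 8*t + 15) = t^2 - 8*t + 15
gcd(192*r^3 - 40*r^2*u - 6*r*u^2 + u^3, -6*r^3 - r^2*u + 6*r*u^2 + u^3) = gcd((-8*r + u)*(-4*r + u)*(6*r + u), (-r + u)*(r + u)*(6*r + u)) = 6*r + u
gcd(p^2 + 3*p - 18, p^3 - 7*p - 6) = p - 3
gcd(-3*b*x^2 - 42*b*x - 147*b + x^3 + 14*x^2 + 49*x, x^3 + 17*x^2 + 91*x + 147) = x^2 + 14*x + 49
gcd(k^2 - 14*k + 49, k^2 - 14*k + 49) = k^2 - 14*k + 49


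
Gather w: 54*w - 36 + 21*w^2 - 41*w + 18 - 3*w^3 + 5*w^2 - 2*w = -3*w^3 + 26*w^2 + 11*w - 18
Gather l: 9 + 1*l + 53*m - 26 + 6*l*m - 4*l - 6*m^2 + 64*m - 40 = l*(6*m - 3) - 6*m^2 + 117*m - 57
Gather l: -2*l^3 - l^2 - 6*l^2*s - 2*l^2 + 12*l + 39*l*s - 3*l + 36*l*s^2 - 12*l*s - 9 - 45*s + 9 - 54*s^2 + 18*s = -2*l^3 + l^2*(-6*s - 3) + l*(36*s^2 + 27*s + 9) - 54*s^2 - 27*s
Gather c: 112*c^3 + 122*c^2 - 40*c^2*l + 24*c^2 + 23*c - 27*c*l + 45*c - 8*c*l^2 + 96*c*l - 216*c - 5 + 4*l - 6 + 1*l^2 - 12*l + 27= 112*c^3 + c^2*(146 - 40*l) + c*(-8*l^2 + 69*l - 148) + l^2 - 8*l + 16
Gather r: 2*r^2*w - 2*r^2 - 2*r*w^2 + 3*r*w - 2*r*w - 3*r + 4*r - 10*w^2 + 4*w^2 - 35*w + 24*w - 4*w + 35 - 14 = r^2*(2*w - 2) + r*(-2*w^2 + w + 1) - 6*w^2 - 15*w + 21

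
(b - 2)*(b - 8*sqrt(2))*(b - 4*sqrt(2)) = b^3 - 12*sqrt(2)*b^2 - 2*b^2 + 24*sqrt(2)*b + 64*b - 128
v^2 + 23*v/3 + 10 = (v + 5/3)*(v + 6)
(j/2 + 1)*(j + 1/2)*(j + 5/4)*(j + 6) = j^4/2 + 39*j^3/8 + 213*j^2/16 + 13*j + 15/4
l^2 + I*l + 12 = (l - 3*I)*(l + 4*I)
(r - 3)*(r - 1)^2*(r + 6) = r^4 + r^3 - 23*r^2 + 39*r - 18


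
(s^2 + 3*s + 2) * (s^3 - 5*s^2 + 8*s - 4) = s^5 - 2*s^4 - 5*s^3 + 10*s^2 + 4*s - 8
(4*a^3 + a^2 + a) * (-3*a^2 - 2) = -12*a^5 - 3*a^4 - 11*a^3 - 2*a^2 - 2*a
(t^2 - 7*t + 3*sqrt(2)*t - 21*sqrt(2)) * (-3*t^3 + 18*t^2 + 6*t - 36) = -3*t^5 - 9*sqrt(2)*t^4 + 39*t^4 - 120*t^3 + 117*sqrt(2)*t^3 - 360*sqrt(2)*t^2 - 78*t^2 - 234*sqrt(2)*t + 252*t + 756*sqrt(2)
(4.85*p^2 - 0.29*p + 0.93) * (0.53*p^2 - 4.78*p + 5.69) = 2.5705*p^4 - 23.3367*p^3 + 29.4756*p^2 - 6.0955*p + 5.2917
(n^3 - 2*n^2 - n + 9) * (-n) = -n^4 + 2*n^3 + n^2 - 9*n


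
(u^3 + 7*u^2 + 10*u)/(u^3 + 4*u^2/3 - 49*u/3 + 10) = 3*u*(u + 2)/(3*u^2 - 11*u + 6)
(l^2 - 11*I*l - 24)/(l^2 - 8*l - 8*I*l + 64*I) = (l - 3*I)/(l - 8)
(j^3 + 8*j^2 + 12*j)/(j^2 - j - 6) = j*(j + 6)/(j - 3)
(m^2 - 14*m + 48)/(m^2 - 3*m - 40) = (m - 6)/(m + 5)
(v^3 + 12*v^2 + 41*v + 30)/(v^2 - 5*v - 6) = (v^2 + 11*v + 30)/(v - 6)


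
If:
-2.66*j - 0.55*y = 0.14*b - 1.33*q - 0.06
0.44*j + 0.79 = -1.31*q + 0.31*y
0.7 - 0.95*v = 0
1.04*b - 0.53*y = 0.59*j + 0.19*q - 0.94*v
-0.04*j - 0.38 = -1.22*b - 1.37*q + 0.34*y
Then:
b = 0.81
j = -0.53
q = 0.37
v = 0.74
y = 3.36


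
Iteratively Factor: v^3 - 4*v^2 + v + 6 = (v - 2)*(v^2 - 2*v - 3) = (v - 3)*(v - 2)*(v + 1)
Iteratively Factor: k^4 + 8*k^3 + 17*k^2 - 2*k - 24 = (k - 1)*(k^3 + 9*k^2 + 26*k + 24) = (k - 1)*(k + 4)*(k^2 + 5*k + 6) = (k - 1)*(k + 3)*(k + 4)*(k + 2)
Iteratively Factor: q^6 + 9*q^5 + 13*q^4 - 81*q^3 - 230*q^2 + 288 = (q - 3)*(q^5 + 12*q^4 + 49*q^3 + 66*q^2 - 32*q - 96) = (q - 3)*(q + 4)*(q^4 + 8*q^3 + 17*q^2 - 2*q - 24) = (q - 3)*(q + 4)^2*(q^3 + 4*q^2 + q - 6) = (q - 3)*(q - 1)*(q + 4)^2*(q^2 + 5*q + 6) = (q - 3)*(q - 1)*(q + 2)*(q + 4)^2*(q + 3)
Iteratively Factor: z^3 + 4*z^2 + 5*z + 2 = (z + 1)*(z^2 + 3*z + 2) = (z + 1)^2*(z + 2)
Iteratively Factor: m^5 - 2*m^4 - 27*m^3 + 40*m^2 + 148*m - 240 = (m - 5)*(m^4 + 3*m^3 - 12*m^2 - 20*m + 48) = (m - 5)*(m - 2)*(m^3 + 5*m^2 - 2*m - 24) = (m - 5)*(m - 2)*(m + 3)*(m^2 + 2*m - 8) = (m - 5)*(m - 2)^2*(m + 3)*(m + 4)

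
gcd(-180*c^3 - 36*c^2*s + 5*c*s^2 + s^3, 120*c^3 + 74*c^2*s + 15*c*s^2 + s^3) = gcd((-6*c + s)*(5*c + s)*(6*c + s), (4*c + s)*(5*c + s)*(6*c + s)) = 30*c^2 + 11*c*s + s^2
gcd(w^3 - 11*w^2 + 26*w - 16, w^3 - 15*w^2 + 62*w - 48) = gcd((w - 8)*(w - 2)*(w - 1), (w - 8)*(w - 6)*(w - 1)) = w^2 - 9*w + 8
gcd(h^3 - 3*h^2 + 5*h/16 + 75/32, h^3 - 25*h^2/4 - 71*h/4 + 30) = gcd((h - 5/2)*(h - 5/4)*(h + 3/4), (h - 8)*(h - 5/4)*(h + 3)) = h - 5/4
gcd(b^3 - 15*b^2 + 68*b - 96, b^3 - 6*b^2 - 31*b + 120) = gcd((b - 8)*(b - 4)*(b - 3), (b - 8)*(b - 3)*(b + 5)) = b^2 - 11*b + 24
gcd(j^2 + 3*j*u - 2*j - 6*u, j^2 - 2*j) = j - 2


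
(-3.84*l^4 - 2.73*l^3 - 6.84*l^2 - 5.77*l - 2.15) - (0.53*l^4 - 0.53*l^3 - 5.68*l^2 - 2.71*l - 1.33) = -4.37*l^4 - 2.2*l^3 - 1.16*l^2 - 3.06*l - 0.82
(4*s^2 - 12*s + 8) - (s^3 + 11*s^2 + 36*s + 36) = -s^3 - 7*s^2 - 48*s - 28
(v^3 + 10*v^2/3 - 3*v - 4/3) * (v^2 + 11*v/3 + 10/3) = v^5 + 7*v^4 + 113*v^3/9 - 11*v^2/9 - 134*v/9 - 40/9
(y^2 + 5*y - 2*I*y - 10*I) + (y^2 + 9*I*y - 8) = 2*y^2 + 5*y + 7*I*y - 8 - 10*I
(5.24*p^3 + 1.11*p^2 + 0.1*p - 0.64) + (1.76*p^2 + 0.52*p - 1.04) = 5.24*p^3 + 2.87*p^2 + 0.62*p - 1.68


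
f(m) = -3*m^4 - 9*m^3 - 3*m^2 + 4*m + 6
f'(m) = -12*m^3 - 27*m^2 - 6*m + 4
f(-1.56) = 8.86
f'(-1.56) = -6.79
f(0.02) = 6.08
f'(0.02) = 3.87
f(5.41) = -4055.09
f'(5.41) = -2718.78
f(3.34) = -722.79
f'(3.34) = -764.36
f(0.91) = -1.68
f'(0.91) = -32.86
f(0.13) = 6.45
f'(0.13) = 2.74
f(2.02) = -122.29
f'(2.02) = -217.20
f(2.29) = -191.15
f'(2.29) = -295.44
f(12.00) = -78138.00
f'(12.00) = -24692.00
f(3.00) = -495.00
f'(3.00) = -581.00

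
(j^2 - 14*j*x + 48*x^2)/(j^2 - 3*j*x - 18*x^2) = (j - 8*x)/(j + 3*x)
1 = 1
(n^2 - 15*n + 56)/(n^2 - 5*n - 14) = (n - 8)/(n + 2)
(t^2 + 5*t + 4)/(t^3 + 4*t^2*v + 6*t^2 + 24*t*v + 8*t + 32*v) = (t + 1)/(t^2 + 4*t*v + 2*t + 8*v)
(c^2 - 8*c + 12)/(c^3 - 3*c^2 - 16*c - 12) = (c - 2)/(c^2 + 3*c + 2)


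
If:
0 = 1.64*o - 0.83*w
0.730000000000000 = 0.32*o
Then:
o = 2.28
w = 4.51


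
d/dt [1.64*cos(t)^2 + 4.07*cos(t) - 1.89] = -(3.28*cos(t) + 4.07)*sin(t)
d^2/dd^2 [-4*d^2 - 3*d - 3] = -8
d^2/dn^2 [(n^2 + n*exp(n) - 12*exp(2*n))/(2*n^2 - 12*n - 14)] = (-8*(n - 3)^2*(n^2 + n*exp(n) - 12*exp(2*n)) + (-n^2 + 6*n + 7)^2*(-n*exp(n) + 48*exp(2*n) - 2*exp(n) - 2) + 2*(-n^2 + 6*n + 7)*(-n^2 - n*exp(n) - 2*(n - 3)*(n*exp(n) + 2*n - 24*exp(2*n) + exp(n)) + 12*exp(2*n)))/(2*(-n^2 + 6*n + 7)^3)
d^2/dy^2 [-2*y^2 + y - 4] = -4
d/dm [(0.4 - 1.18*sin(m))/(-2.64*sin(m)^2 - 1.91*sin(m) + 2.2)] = (-3.1152*sin(m)^2 + 2.112*sin(m) - 1.832)*cos(m)/(6.9696*sin(m)^4 + 10.0848*sin(m)^3 - 7.9679*sin(m)^2 - 8.404*sin(m) + 4.84)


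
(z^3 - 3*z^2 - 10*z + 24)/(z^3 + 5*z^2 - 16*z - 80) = (z^2 + z - 6)/(z^2 + 9*z + 20)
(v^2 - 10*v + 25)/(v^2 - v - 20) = (v - 5)/(v + 4)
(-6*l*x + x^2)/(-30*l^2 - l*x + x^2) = x/(5*l + x)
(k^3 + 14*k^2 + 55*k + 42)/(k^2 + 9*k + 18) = (k^2 + 8*k + 7)/(k + 3)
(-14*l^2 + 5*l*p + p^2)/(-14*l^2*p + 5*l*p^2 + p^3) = 1/p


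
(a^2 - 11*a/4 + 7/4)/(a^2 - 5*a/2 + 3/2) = (4*a - 7)/(2*(2*a - 3))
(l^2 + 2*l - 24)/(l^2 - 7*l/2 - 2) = 2*(l + 6)/(2*l + 1)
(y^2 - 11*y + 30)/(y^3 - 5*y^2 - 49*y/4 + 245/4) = 4*(y - 6)/(4*y^2 - 49)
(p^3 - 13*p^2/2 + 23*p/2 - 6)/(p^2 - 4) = (2*p^3 - 13*p^2 + 23*p - 12)/(2*(p^2 - 4))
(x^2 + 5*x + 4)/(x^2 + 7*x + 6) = (x + 4)/(x + 6)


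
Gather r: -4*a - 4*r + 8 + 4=-4*a - 4*r + 12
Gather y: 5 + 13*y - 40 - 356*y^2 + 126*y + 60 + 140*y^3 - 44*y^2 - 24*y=140*y^3 - 400*y^2 + 115*y + 25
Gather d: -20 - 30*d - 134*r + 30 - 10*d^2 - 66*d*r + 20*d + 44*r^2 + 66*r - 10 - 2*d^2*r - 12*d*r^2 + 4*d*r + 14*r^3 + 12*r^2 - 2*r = d^2*(-2*r - 10) + d*(-12*r^2 - 62*r - 10) + 14*r^3 + 56*r^2 - 70*r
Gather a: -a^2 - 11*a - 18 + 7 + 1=-a^2 - 11*a - 10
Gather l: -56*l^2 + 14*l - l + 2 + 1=-56*l^2 + 13*l + 3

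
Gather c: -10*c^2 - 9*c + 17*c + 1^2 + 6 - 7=-10*c^2 + 8*c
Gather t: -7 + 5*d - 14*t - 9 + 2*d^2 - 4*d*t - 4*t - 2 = 2*d^2 + 5*d + t*(-4*d - 18) - 18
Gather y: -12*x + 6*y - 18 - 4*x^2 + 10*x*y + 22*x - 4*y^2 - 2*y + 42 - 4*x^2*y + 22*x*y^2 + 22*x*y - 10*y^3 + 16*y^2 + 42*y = -4*x^2 + 10*x - 10*y^3 + y^2*(22*x + 12) + y*(-4*x^2 + 32*x + 46) + 24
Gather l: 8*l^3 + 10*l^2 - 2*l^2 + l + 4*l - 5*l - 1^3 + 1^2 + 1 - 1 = 8*l^3 + 8*l^2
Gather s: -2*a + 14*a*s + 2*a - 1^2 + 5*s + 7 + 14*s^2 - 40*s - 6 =14*s^2 + s*(14*a - 35)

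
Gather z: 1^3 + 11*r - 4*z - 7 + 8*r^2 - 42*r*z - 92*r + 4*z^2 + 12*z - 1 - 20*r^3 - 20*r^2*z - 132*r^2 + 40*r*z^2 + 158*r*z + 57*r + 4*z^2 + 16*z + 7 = -20*r^3 - 124*r^2 - 24*r + z^2*(40*r + 8) + z*(-20*r^2 + 116*r + 24)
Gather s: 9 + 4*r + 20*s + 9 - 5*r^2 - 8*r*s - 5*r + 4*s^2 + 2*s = -5*r^2 - r + 4*s^2 + s*(22 - 8*r) + 18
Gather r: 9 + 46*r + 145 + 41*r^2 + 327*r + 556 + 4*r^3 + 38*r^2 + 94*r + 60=4*r^3 + 79*r^2 + 467*r + 770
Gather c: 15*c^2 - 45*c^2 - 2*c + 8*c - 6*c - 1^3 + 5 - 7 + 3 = -30*c^2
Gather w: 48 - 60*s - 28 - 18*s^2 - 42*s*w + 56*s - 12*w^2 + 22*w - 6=-18*s^2 - 4*s - 12*w^2 + w*(22 - 42*s) + 14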